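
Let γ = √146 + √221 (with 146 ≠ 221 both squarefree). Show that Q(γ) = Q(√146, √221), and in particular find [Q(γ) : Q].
[Q(γ) : Q] = 4 (equivalently, Q(γ) = Q(√146, √221))

Obviously Q(γ) ⊆ Q(√146, √221), and [Q(√146, √221):Q] = 4 (since 146, 221 are distinct squarefree integers > 1 with 32266 not a perfect square). To show equality we compute the minimal polynomial of γ. From γ = √146 + √221: γ^2 = 146 + 2√(32266) + 221 = 367 + 2√(32266), so γ^2 - 367 = 2√(32266); squaring, (γ^2 - 367)^2 = 4·32266, i.e. γ^4 - 734γ^2 + 134689 - 129064 = 0, i.e. γ^4 - 734γ^2 + 5625 = 0. So γ is a root of x^4 - 734x^2 + 5625. This polynomial is irreducible over Q: it has no rational root (each ±√146 ± √221 is irrational), and any factorization into two quadratics over Q would force √(32266) ∈ Q (pairing opposite roots) or √146, √221 ∈ Q (other pairings), all impossible. Hence [Q(γ):Q] = 4 = [Q(√146, √221):Q], so Q(γ) = Q(√146, √221).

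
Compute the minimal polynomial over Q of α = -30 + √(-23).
m_α(x) = x^2 + 60x + 923

From α + 30 = √(-23), squaring gives (α + 30)^2 = -23, i.e. α^2 + 60α + 900 = -23, so α^2 + 60α + 923 = 0. The discriminant of x^2 + 60x + 923 is (60)^2 - 4·(923) = 3600 - 3692 = -92, and 4·(-23) is not a perfect square in Q since -23 is squarefree and ≠ 1. Hence x^2 + 60x + 923 is irreducible over Q and is the minimal polynomial of α.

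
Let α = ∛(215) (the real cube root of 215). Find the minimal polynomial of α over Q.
m_α(x) = x^3 - 215

α satisfies α^3 = 215, so x^3 - 215 annihilates α. By the rational root test, a rational root p/q (in lowest terms) of x^3 - 215 would satisfy p^3 = 215 q^3, forcing q = 1 and p^3 = 215; but 215 is not a perfect cube, contradiction. A monic cubic over Q with no rational root is irreducible (any nontrivial factorization would include a linear factor). Hence x^3 - 215 is the minimal polynomial of α, and in particular [Q(α):Q] = 3.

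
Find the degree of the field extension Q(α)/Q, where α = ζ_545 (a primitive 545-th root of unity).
[Q(α):Q] = 432

The minimal polynomial of ζ_545 over Q is the 545-th cyclotomic polynomial Φ_545(x), which is irreducible over Q and has degree φ(545) = 432. Hence [Q(α):Q] = φ(545) = 432.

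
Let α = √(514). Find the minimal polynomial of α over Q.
m_α(x) = x^2 - 514

α satisfies α^2 - 514 = 0, so x^2 - 514 annihilates α. Since d = 514 is squarefree and ≠ 1, it is not a perfect square in Q, so x^2 - 514 has no rational root and is therefore irreducible over Q (a degree-2 polynomial over a field is irreducible iff it has no root). Hence m_α(x) = x^2 - 514.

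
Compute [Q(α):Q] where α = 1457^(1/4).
[Q(α):Q] = 4

α is a root of x^4 - 1457. By Eisenstein's criterion at the prime p = 31 (which divides the constant term 1457 but p^2 = 961 does not, since 1457 is squarefree), x^4 - 1457 is irreducible over Q. Hence [Q(α):Q] = 4.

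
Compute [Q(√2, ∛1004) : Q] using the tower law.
[Q(√2, ∛1004) : Q] = 6

Let L = Q(√2, ∛1004). Since Q(√2) ⊂ L and [Q(√2):Q] = 2, the tower law gives 2 | [L:Q]. Likewise Q(∛1004) ⊂ L with [Q(∛1004):Q] = 3 (because 1004 is not a perfect cube), so 3 | [L:Q]. As gcd(2,3) = 1, [L:Q] is divisible by 6. Conversely L is generated over Q by √2 and ∛1004, so [L:Q] ≤ 2·3 = 6. Therefore [Q(√2, ∛1004) : Q] = 6.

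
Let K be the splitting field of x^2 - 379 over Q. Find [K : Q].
[K : Q] = 2

f(x) = x^2 - 379 factors as (x - √379)(x + √379). The splitting field is K = Q(√379). Since 379 is squarefree and > 1, it is not a perfect square, so x^2 - 379 is irreducible over Q and [Q(√379) : Q] = 2. Hence [K : Q] = 2.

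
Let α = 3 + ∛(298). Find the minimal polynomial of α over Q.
m_α(x) = x^3 - 9x^2 + 27x - 325

Set β = α - 3 = ∛(298), so β^3 = 298. Then (α - 3)^3 - 298 = 0, i.e. α is a root of g(x) = (x - 3)^3 - 298 = x^3 - 9x^2 + 27x - 325. Since g(x) = h(x - 3) where h(x) = x^3 - 298, and h is irreducible over Q (because 298 is not a perfect cube, so h has no rational root, and a monic cubic with no rational root is irreducible), g is also irreducible (irreducibility is preserved under the substitution x → x - 3). Hence m_α(x) = x^3 - 9x^2 + 27x - 325.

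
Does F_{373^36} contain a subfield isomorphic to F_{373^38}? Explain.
No: F_{373^38} is not a subfield of F_{373^36}

F_{p^m} embeds in F_{p^n} iff m | n. Here 38 ∤ 36 (since 36 = 0·38 + 36 with remainder 36 ≠ 0), so F_{373^38} is not a subfield of F_{373^36}. Equivalently: if it were, the tower law would give 38 = [F_{373^38}:F_373] dividing [F_{373^36}:F_373] = 36, contradiction.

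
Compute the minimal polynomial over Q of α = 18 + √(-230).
m_α(x) = x^2 - 36x + 554

From α - 18 = √(-230), squaring gives (α - 18)^2 = -230, i.e. α^2 - 36α + 324 = -230, so α^2 - 36α + 554 = 0. The discriminant of x^2 - 36x + 554 is (-36)^2 - 4·(554) = 1296 - 2216 = -920, and 4·(-230) is not a perfect square in Q since -230 is squarefree and ≠ 1. Hence x^2 - 36x + 554 is irreducible over Q and is the minimal polynomial of α.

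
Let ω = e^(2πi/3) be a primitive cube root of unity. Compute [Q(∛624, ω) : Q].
[Q(∛624, ω) : Q] = 6

[Q(∛624):Q] = 3 (min poly x^3 - 624, irreducible since 624 is not a perfect cube). [Q(ω):Q] = 2 (min poly x^2 + x + 1). Since Q(∛624) ⊂ R and ω ∉ R, we have ω ∉ Q(∛624), so x^2 + x + 1 remains irreducible over Q(∛624) and [Q(∛624, ω) : Q(∛624)] = 2. By the tower law, [Q(∛624, ω) : Q] = 3 · 2 = 6. (In fact Q(∛624, ω) is the splitting field of x^3 - 624 over Q.)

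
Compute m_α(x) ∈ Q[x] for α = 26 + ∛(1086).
m_α(x) = x^3 - 78x^2 + 2028x - 18662

Set β = α - 26 = ∛(1086), so β^3 = 1086. Then (α - 26)^3 - 1086 = 0, i.e. α is a root of g(x) = (x - 26)^3 - 1086 = x^3 - 78x^2 + 2028x - 18662. Since g(x) = h(x - 26) where h(x) = x^3 - 1086, and h is irreducible over Q (because 1086 is not a perfect cube, so h has no rational root, and a monic cubic with no rational root is irreducible), g is also irreducible (irreducibility is preserved under the substitution x → x - 26). Hence m_α(x) = x^3 - 78x^2 + 2028x - 18662.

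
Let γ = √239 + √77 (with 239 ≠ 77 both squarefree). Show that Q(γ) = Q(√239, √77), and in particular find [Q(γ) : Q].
[Q(γ) : Q] = 4 (equivalently, Q(γ) = Q(√239, √77))

Obviously Q(γ) ⊆ Q(√239, √77), and [Q(√239, √77):Q] = 4 (since 239, 77 are distinct squarefree integers > 1 with 18403 not a perfect square). To show equality we compute the minimal polynomial of γ. From γ = √239 + √77: γ^2 = 239 + 2√(18403) + 77 = 316 + 2√(18403), so γ^2 - 316 = 2√(18403); squaring, (γ^2 - 316)^2 = 4·18403, i.e. γ^4 - 632γ^2 + 99856 - 73612 = 0, i.e. γ^4 - 632γ^2 + 26244 = 0. So γ is a root of x^4 - 632x^2 + 26244. This polynomial is irreducible over Q: it has no rational root (each ±√239 ± √77 is irrational), and any factorization into two quadratics over Q would force √(18403) ∈ Q (pairing opposite roots) or √239, √77 ∈ Q (other pairings), all impossible. Hence [Q(γ):Q] = 4 = [Q(√239, √77):Q], so Q(γ) = Q(√239, √77).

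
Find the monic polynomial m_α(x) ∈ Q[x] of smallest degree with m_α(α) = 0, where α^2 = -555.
m_α(x) = x^2 + 555

α satisfies α^2 + 555 = 0, so x^2 + 555 annihilates α. Since d = -555 is squarefree and ≠ 1, it is not a perfect square in Q, so x^2 + 555 has no rational root and is therefore irreducible over Q (a degree-2 polynomial over a field is irreducible iff it has no root). Hence m_α(x) = x^2 + 555.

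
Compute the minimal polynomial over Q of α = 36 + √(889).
m_α(x) = x^2 - 72x + 407

From α - 36 = √(889), squaring gives (α - 36)^2 = 889, i.e. α^2 - 72α + 1296 = 889, so α^2 - 72α + 407 = 0. The discriminant of x^2 - 72x + 407 is (-72)^2 - 4·(407) = 5184 - 1628 = 3556, and 4·(889) is not a perfect square in Q since 889 is squarefree and ≠ 1. Hence x^2 - 72x + 407 is irreducible over Q and is the minimal polynomial of α.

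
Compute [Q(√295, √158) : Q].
[Q(√295, √158) : Q] = 4

[Q(√295):Q] = 2 (min poly x^2 - 295, irreducible since 295 is squarefree > 1). For the top step, suppose √158 ∈ Q(√295), say √158 = c + d√295 with c, d ∈ Q. Squaring: 158 = c^2 + 295d^2 + 2cd√295. Since √295 ∉ Q this forces 2cd = 0. If d = 0 then √158 = c ∈ Q, contradicting 158 squarefree > 1. If c = 0 then 158 = 295d^2, so 295·158 = (295d)^2 is a perfect square in Q — but 295·158 = 46610 is not a perfect square (since 295 and 158 are distinct squarefree integers). Contradiction. Hence √158 ∉ Q(√295), so x^2 - 158 stays irreducible over Q(√295) and [Q(√295, √158) : Q(√295)] = 2. By the tower law, [Q(√295, √158) : Q] = 2 · 2 = 4.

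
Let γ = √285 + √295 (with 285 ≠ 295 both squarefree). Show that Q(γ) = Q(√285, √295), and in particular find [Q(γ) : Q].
[Q(γ) : Q] = 4 (equivalently, Q(γ) = Q(√285, √295))

Obviously Q(γ) ⊆ Q(√285, √295), and [Q(√285, √295):Q] = 4 (since 285, 295 are distinct squarefree integers > 1 with 84075 not a perfect square). To show equality we compute the minimal polynomial of γ. From γ = √285 + √295: γ^2 = 285 + 2√(84075) + 295 = 580 + 2√(84075), so γ^2 - 580 = 2√(84075); squaring, (γ^2 - 580)^2 = 4·84075, i.e. γ^4 - 1160γ^2 + 336400 - 336300 = 0, i.e. γ^4 - 1160γ^2 + 100 = 0. So γ is a root of x^4 - 1160x^2 + 100. This polynomial is irreducible over Q: it has no rational root (each ±√285 ± √295 is irrational), and any factorization into two quadratics over Q would force √(84075) ∈ Q (pairing opposite roots) or √285, √295 ∈ Q (other pairings), all impossible. Hence [Q(γ):Q] = 4 = [Q(√285, √295):Q], so Q(γ) = Q(√285, √295).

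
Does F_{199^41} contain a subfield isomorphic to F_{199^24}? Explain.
No: F_{199^24} is not a subfield of F_{199^41}

F_{p^m} embeds in F_{p^n} iff m | n. Here 24 ∤ 41 (since 41 = 1·24 + 17 with remainder 17 ≠ 0), so F_{199^24} is not a subfield of F_{199^41}. Equivalently: if it were, the tower law would give 24 = [F_{199^24}:F_199] dividing [F_{199^41}:F_199] = 41, contradiction.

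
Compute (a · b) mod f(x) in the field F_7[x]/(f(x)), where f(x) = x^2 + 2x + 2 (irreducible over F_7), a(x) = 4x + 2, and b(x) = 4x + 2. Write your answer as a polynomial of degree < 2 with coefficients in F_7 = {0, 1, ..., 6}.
a · b ≡ 5x (mod f(x))

Multiply in F_7[x]: a(x)·b(x) = (4x + 2)·(4x + 2) = 2x^2 + 2x + 4. This has degree ≥ 2, so divide by f(x) over F_7: 2x^2 + 2x + 4 = (2)·(x^2 + 2x + 2) + (5x). Hence a·b ≡ 5x (mod f). (F_7[x]/(f) is a field with 7^2 = 49 elements since f is irreducible of degree 2.)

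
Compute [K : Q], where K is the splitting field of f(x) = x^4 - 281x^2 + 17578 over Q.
[K : Q] = 4

Solving the quadratic in x^2: x^2 = (281 ± √(281^2 - 4·17578))/2 = (281 ± √8649)/2 = (281 ± 93)/2, giving x^2 = 94 or x^2 = 187. So f(x) = (x^2 - 94)(x^2 - 187) and the roots of f are ±√94, ±√187. Hence the splitting field is K = Q(√94, √187). Since 94 and 187 are distinct squarefree integers > 1, their product 17578 is not a perfect square, so √187 ∉ Q(√94). By the tower law [K:Q] = [Q(√94,√187):Q(√94)] · [Q(√94):Q] = 2 · 2 = 4.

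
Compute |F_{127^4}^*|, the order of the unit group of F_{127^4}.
|F_{127^4}^*| = 260144640

F_{127^4} has 127^4 = 260144641 elements; its multiplicative group consists of all nonzero elements, so |F_{127^4}^*| = 260144641 - 1 = 260144640. (It is cyclic since any finite subgroup of the multiplicative group of a field is cyclic.)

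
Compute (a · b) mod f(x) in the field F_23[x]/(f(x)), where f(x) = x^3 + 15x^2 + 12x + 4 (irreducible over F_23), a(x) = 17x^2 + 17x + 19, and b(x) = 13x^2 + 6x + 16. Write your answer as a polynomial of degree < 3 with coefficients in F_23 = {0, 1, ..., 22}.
a · b ≡ 9x + 13 (mod f(x))

Multiply in F_23[x]: a(x)·b(x) = (17x^2 + 17x + 19)·(13x^2 + 6x + 16) = 14x^4 + x^3 + 18x + 5. This has degree ≥ 3, so divide by f(x) over F_23: 14x^4 + x^3 + 18x + 5 = (14x + 21)·(x^3 + 15x^2 + 12x + 4) + (9x + 13). Hence a·b ≡ 9x + 13 (mod f). (F_23[x]/(f) is a field with 23^3 = 12167 elements since f is irreducible of degree 3.)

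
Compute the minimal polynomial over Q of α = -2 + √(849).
m_α(x) = x^2 + 4x - 845

From α + 2 = √(849), squaring gives (α + 2)^2 = 849, i.e. α^2 + 4α + 4 = 849, so α^2 + 4α - 845 = 0. The discriminant of x^2 + 4x - 845 is (4)^2 - 4·(-845) = 16 + 3380 = 3396, and 4·(849) is not a perfect square in Q since 849 is squarefree and ≠ 1. Hence x^2 + 4x - 845 is irreducible over Q and is the minimal polynomial of α.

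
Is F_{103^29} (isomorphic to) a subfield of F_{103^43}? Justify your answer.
No: F_{103^29} is not a subfield of F_{103^43}

F_{p^m} embeds in F_{p^n} iff m | n. Here 29 ∤ 43 (since 43 = 1·29 + 14 with remainder 14 ≠ 0), so F_{103^29} is not a subfield of F_{103^43}. Equivalently: if it were, the tower law would give 29 = [F_{103^29}:F_103] dividing [F_{103^43}:F_103] = 43, contradiction.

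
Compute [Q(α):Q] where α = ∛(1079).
[Q(α):Q] = 3

The minimal polynomial of α is x^3 - 1079, irreducible over Q since 1079 is not a perfect cube (so x^3 - 1079 has no rational root). Hence [Q(α):Q] = deg(m_α) = 3.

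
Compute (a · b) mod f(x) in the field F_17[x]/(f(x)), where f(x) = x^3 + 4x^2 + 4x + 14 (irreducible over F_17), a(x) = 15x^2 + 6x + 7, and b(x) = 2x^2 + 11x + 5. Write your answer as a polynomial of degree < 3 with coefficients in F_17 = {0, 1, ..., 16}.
a · b ≡ 11x^2 + 3x + 2 (mod f(x))

Multiply in F_17[x]: a(x)·b(x) = (15x^2 + 6x + 7)·(2x^2 + 11x + 5) = 13x^4 + 7x^3 + 2x^2 + 5x + 1. This has degree ≥ 3, so divide by f(x) over F_17: 13x^4 + 7x^3 + 2x^2 + 5x + 1 = (13x + 6)·(x^3 + 4x^2 + 4x + 14) + (11x^2 + 3x + 2). Hence a·b ≡ 11x^2 + 3x + 2 (mod f). (F_17[x]/(f) is a field with 17^3 = 4913 elements since f is irreducible of degree 3.)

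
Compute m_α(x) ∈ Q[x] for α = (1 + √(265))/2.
m_α(x) = x^2 - x - 66

From 2α - 1 = √(265), squaring gives (2α - 1)^2 = 265, i.e. 4α^2 - 4α + 1 = 265, so α^2 - α + (1 - 265)/4 = 0. Since 265 ≡ 1 (mod 4), (1 - 265)/4 = -66 ∈ Z. The polynomial x^2 - x - 66 has discriminant 1 - 4·(-66) = 265, which is not a perfect square in Q (d = 265 is squarefree and ≠ 1), so x^2 - x - 66 is irreducible over Q. It is the minimal polynomial of α.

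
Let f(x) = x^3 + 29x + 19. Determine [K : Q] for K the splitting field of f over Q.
[K : Q] = 6

By the rational root test, any rational root of the monic integer polynomial f(x) = x^3 + 29x + 19 must be an integer dividing the constant term 19, i.e. one of ±{1, 19}. Evaluating: f(1) = 49, f(-1) = -11, f(19) = 7429, f(-19) = -7391; none is 0, so f has no rational root and is therefore irreducible over Q (a cubic with no linear factor over a field is irreducible). For an irreducible cubic, the Galois group is A_3 or S_3 according as the discriminant disc(f) = -4a^3 - 27b^2 = -4·(29)^3 - 27·(19)^2 = -107303 is or is not a square in Q. Here disc(f) = -107303 is not a perfect square in Q, so the Galois group of f over Q is not contained in A_3 and must be all of S_3. The splitting field has degree |S_3| = 6 over Q, so [K : Q] = 6.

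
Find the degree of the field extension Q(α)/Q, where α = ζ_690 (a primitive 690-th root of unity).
[Q(α):Q] = 176

The minimal polynomial of ζ_690 over Q is the 690-th cyclotomic polynomial Φ_690(x), which is irreducible over Q and has degree φ(690) = 176. Hence [Q(α):Q] = φ(690) = 176.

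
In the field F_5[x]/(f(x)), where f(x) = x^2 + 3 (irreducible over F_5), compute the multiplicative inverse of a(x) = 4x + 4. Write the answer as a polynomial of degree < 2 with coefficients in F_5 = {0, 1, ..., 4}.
a(x)^(-1) ≡ 4x + 1 (mod f(x))

Since f is irreducible over F_5, F_5[x]/(f) is a field and a(x) ≠ 0 has an inverse. Apply the extended Euclidean algorithm to f(x) and a(x) in F_5[x]: f(x) = (4x + 1)·a(x) + (4). The last nonzero remainder is the constant 4 = gcd(f, a) in F_5. Back-substituting through the division chain expresses 4 = s(x)·a(x) + t(x)·f(x) with s(x) ≡ x + 4 (mod f), so (x + 4)·a(x) ≡ 4 (mod f). Multiplying by 4^(-1) ≡ 4 in F_5 gives a(x)^(-1) ≡ 4·(x + 4) ≡ 4x + 1 (mod f). Check: (4x + 4)·(4x + 1) = x^2 + 4 ≡ 1 (mod x^2 + 3).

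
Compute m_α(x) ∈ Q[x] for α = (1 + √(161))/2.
m_α(x) = x^2 - x - 40

From 2α - 1 = √(161), squaring gives (2α - 1)^2 = 161, i.e. 4α^2 - 4α + 1 = 161, so α^2 - α + (1 - 161)/4 = 0. Since 161 ≡ 1 (mod 4), (1 - 161)/4 = -40 ∈ Z. The polynomial x^2 - x - 40 has discriminant 1 - 4·(-40) = 161, which is not a perfect square in Q (d = 161 is squarefree and ≠ 1), so x^2 - x - 40 is irreducible over Q. It is the minimal polynomial of α.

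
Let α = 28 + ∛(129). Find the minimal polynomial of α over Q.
m_α(x) = x^3 - 84x^2 + 2352x - 22081

Set β = α - 28 = ∛(129), so β^3 = 129. Then (α - 28)^3 - 129 = 0, i.e. α is a root of g(x) = (x - 28)^3 - 129 = x^3 - 84x^2 + 2352x - 22081. Since g(x) = h(x - 28) where h(x) = x^3 - 129, and h is irreducible over Q (because 129 is not a perfect cube, so h has no rational root, and a monic cubic with no rational root is irreducible), g is also irreducible (irreducibility is preserved under the substitution x → x - 28). Hence m_α(x) = x^3 - 84x^2 + 2352x - 22081.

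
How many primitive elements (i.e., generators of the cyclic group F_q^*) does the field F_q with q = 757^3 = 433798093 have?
There are φ(433798092) = 114400512 primitive elements

F_q^* is cyclic of order q - 1 = 433798092. A cyclic group of order m has exactly φ(m) generators. Here m = 433798092 = 2^2 · 3^4 · 7 · 13 · 14713, so the number of primitive elements is φ(433798092) = 114400512.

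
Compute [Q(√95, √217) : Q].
[Q(√95, √217) : Q] = 4

[Q(√95):Q] = 2 (min poly x^2 - 95, irreducible since 95 is squarefree > 1). For the top step, suppose √217 ∈ Q(√95), say √217 = c + d√95 with c, d ∈ Q. Squaring: 217 = c^2 + 95d^2 + 2cd√95. Since √95 ∉ Q this forces 2cd = 0. If d = 0 then √217 = c ∈ Q, contradicting 217 squarefree > 1. If c = 0 then 217 = 95d^2, so 95·217 = (95d)^2 is a perfect square in Q — but 95·217 = 20615 is not a perfect square (since 95 and 217 are distinct squarefree integers). Contradiction. Hence √217 ∉ Q(√95), so x^2 - 217 stays irreducible over Q(√95) and [Q(√95, √217) : Q(√95)] = 2. By the tower law, [Q(√95, √217) : Q] = 2 · 2 = 4.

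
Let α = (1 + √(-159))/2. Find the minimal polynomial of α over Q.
m_α(x) = x^2 - x + 40

From 2α - 1 = √(-159), squaring gives (2α - 1)^2 = -159, i.e. 4α^2 - 4α + 1 = -159, so α^2 - α + (1 + 159)/4 = 0. Since -159 ≡ 1 (mod 4), (1 + 159)/4 = 40 ∈ Z. The polynomial x^2 - x + 40 has discriminant 1 - 4·(40) = -159, which is not a perfect square in Q (d = -159 is squarefree and ≠ 1), so x^2 - x + 40 is irreducible over Q. It is the minimal polynomial of α.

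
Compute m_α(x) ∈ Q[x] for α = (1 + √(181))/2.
m_α(x) = x^2 - x - 45

From 2α - 1 = √(181), squaring gives (2α - 1)^2 = 181, i.e. 4α^2 - 4α + 1 = 181, so α^2 - α + (1 - 181)/4 = 0. Since 181 ≡ 1 (mod 4), (1 - 181)/4 = -45 ∈ Z. The polynomial x^2 - x - 45 has discriminant 1 - 4·(-45) = 181, which is not a perfect square in Q (d = 181 is squarefree and ≠ 1), so x^2 - x - 45 is irreducible over Q. It is the minimal polynomial of α.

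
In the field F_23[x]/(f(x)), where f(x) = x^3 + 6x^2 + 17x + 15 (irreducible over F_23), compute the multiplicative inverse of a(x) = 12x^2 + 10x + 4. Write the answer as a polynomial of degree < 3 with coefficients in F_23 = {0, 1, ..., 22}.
a(x)^(-1) ≡ 8x^2 + 7x + 2 (mod f(x))

Since f is irreducible over F_23, F_23[x]/(f) is a field and a(x) ≠ 0 has an inverse. Apply the extended Euclidean algorithm to f(x) and a(x) in F_23[x]: f(x) = (2x + 18)·a(x) + (13x + 12);  a(x) = (8x + 4)·(13x + 12) + (2). The last nonzero remainder is the constant 2 = gcd(f, a) in F_23. Back-substituting through the division chain expresses 2 = s(x)·a(x) + t(x)·f(x) with s(x) ≡ 16x^2 + 14x + 4 (mod f), so (16x^2 + 14x + 4)·a(x) ≡ 2 (mod f). Multiplying by 2^(-1) ≡ 12 in F_23 gives a(x)^(-1) ≡ 12·(16x^2 + 14x + 4) ≡ 8x^2 + 7x + 2 (mod f). Check: (12x^2 + 10x + 4)·(8x^2 + 7x + 2) = 4x^4 + 3x^3 + 11x^2 + 2x + 8 ≡ 1 (mod x^3 + 6x^2 + 17x + 15).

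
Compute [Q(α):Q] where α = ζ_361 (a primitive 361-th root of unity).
[Q(α):Q] = 342

The minimal polynomial of ζ_361 over Q is the 361-th cyclotomic polynomial Φ_361(x), which is irreducible over Q and has degree φ(361) = 342. Hence [Q(α):Q] = φ(361) = 342.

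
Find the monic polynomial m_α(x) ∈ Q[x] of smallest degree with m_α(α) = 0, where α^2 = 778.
m_α(x) = x^2 - 778

α satisfies α^2 - 778 = 0, so x^2 - 778 annihilates α. Since d = 778 is squarefree and ≠ 1, it is not a perfect square in Q, so x^2 - 778 has no rational root and is therefore irreducible over Q (a degree-2 polynomial over a field is irreducible iff it has no root). Hence m_α(x) = x^2 - 778.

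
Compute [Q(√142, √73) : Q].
[Q(√142, √73) : Q] = 4

[Q(√142):Q] = 2 (min poly x^2 - 142, irreducible since 142 is squarefree > 1). For the top step, suppose √73 ∈ Q(√142), say √73 = c + d√142 with c, d ∈ Q. Squaring: 73 = c^2 + 142d^2 + 2cd√142. Since √142 ∉ Q this forces 2cd = 0. If d = 0 then √73 = c ∈ Q, contradicting 73 squarefree > 1. If c = 0 then 73 = 142d^2, so 142·73 = (142d)^2 is a perfect square in Q — but 142·73 = 10366 is not a perfect square (since 142 and 73 are distinct squarefree integers). Contradiction. Hence √73 ∉ Q(√142), so x^2 - 73 stays irreducible over Q(√142) and [Q(√142, √73) : Q(√142)] = 2. By the tower law, [Q(√142, √73) : Q] = 2 · 2 = 4.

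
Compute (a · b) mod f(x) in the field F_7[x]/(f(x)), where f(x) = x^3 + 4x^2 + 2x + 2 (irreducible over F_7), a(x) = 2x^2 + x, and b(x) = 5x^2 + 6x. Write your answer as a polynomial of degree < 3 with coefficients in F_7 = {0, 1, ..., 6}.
a · b ≡ x^2 + 5x + 4 (mod f(x))

Multiply in F_7[x]: a(x)·b(x) = (2x^2 + x)·(5x^2 + 6x) = 3x^4 + 3x^3 + 6x^2. This has degree ≥ 3, so divide by f(x) over F_7: 3x^4 + 3x^3 + 6x^2 = (3x + 5)·(x^3 + 4x^2 + 2x + 2) + (x^2 + 5x + 4). Hence a·b ≡ x^2 + 5x + 4 (mod f). (F_7[x]/(f) is a field with 7^3 = 343 elements since f is irreducible of degree 3.)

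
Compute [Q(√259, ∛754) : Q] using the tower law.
[Q(√259, ∛754) : Q] = 6

Let L = Q(√259, ∛754). Since Q(√259) ⊂ L and [Q(√259):Q] = 2, the tower law gives 2 | [L:Q]. Likewise Q(∛754) ⊂ L with [Q(∛754):Q] = 3 (because 754 is not a perfect cube), so 3 | [L:Q]. As gcd(2,3) = 1, [L:Q] is divisible by 6. Conversely L is generated over Q by √259 and ∛754, so [L:Q] ≤ 2·3 = 6. Therefore [Q(√259, ∛754) : Q] = 6.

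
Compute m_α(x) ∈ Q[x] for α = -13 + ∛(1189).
m_α(x) = x^3 + 39x^2 + 507x + 1008

Set β = α + 13 = ∛(1189), so β^3 = 1189. Then (α + 13)^3 - 1189 = 0, i.e. α is a root of g(x) = (x + 13)^3 - 1189 = x^3 + 39x^2 + 507x + 1008. Since g(x) = h(x + 13) where h(x) = x^3 - 1189, and h is irreducible over Q (because 1189 is not a perfect cube, so h has no rational root, and a monic cubic with no rational root is irreducible), g is also irreducible (irreducibility is preserved under the substitution x → x + 13). Hence m_α(x) = x^3 + 39x^2 + 507x + 1008.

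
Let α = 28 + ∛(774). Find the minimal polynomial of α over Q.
m_α(x) = x^3 - 84x^2 + 2352x - 22726

Set β = α - 28 = ∛(774), so β^3 = 774. Then (α - 28)^3 - 774 = 0, i.e. α is a root of g(x) = (x - 28)^3 - 774 = x^3 - 84x^2 + 2352x - 22726. Since g(x) = h(x - 28) where h(x) = x^3 - 774, and h is irreducible over Q (because 774 is not a perfect cube, so h has no rational root, and a monic cubic with no rational root is irreducible), g is also irreducible (irreducibility is preserved under the substitution x → x - 28). Hence m_α(x) = x^3 - 84x^2 + 2352x - 22726.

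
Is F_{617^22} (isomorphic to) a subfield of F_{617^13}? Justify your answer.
No: F_{617^22} is not a subfield of F_{617^13}

F_{p^m} embeds in F_{p^n} iff m | n. Here 22 ∤ 13 (since 13 = 0·22 + 13 with remainder 13 ≠ 0), so F_{617^22} is not a subfield of F_{617^13}. Equivalently: if it were, the tower law would give 22 = [F_{617^22}:F_617] dividing [F_{617^13}:F_617] = 13, contradiction.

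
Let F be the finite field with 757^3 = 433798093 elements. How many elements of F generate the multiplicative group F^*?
There are φ(433798092) = 114400512 primitive elements

F_q^* is cyclic of order q - 1 = 433798092. A cyclic group of order m has exactly φ(m) generators. Here m = 433798092 = 2^2 · 3^4 · 7 · 13 · 14713, so the number of primitive elements is φ(433798092) = 114400512.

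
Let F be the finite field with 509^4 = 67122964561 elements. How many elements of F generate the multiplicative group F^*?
There are φ(67122964560) = 16618291200 primitive elements

F_q^* is cyclic of order q - 1 = 67122964560. A cyclic group of order m has exactly φ(m) generators. Here m = 67122964560 = 2^4 · 3 · 5 · 17 · 127 · 281 · 461, so the number of primitive elements is φ(67122964560) = 16618291200.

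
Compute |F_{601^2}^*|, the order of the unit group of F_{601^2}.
|F_{601^2}^*| = 361200

F_{601^2} has 601^2 = 361201 elements; its multiplicative group consists of all nonzero elements, so |F_{601^2}^*| = 361201 - 1 = 361200. (It is cyclic since any finite subgroup of the multiplicative group of a field is cyclic.)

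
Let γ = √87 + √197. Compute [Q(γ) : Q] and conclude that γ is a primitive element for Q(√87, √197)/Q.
[Q(γ) : Q] = 4 (equivalently, Q(γ) = Q(√87, √197))

Obviously Q(γ) ⊆ Q(√87, √197), and [Q(√87, √197):Q] = 4 (since 87, 197 are distinct squarefree integers > 1 with 17139 not a perfect square). To show equality we compute the minimal polynomial of γ. From γ = √87 + √197: γ^2 = 87 + 2√(17139) + 197 = 284 + 2√(17139), so γ^2 - 284 = 2√(17139); squaring, (γ^2 - 284)^2 = 4·17139, i.e. γ^4 - 568γ^2 + 80656 - 68556 = 0, i.e. γ^4 - 568γ^2 + 12100 = 0. So γ is a root of x^4 - 568x^2 + 12100. This polynomial is irreducible over Q: it has no rational root (each ±√87 ± √197 is irrational), and any factorization into two quadratics over Q would force √(17139) ∈ Q (pairing opposite roots) or √87, √197 ∈ Q (other pairings), all impossible. Hence [Q(γ):Q] = 4 = [Q(√87, √197):Q], so Q(γ) = Q(√87, √197).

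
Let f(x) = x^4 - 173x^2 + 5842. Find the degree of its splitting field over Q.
[K : Q] = 4

Solving the quadratic in x^2: x^2 = (173 ± √(173^2 - 4·5842))/2 = (173 ± √6561)/2 = (173 ± 81)/2, giving x^2 = 46 or x^2 = 127. So f(x) = (x^2 - 46)(x^2 - 127) and the roots of f are ±√46, ±√127. Hence the splitting field is K = Q(√46, √127). Since 46 and 127 are distinct squarefree integers > 1, their product 5842 is not a perfect square, so √127 ∉ Q(√46). By the tower law [K:Q] = [Q(√46,√127):Q(√46)] · [Q(√46):Q] = 2 · 2 = 4.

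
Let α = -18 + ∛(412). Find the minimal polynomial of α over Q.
m_α(x) = x^3 + 54x^2 + 972x + 5420

Set β = α + 18 = ∛(412), so β^3 = 412. Then (α + 18)^3 - 412 = 0, i.e. α is a root of g(x) = (x + 18)^3 - 412 = x^3 + 54x^2 + 972x + 5420. Since g(x) = h(x + 18) where h(x) = x^3 - 412, and h is irreducible over Q (because 412 is not a perfect cube, so h has no rational root, and a monic cubic with no rational root is irreducible), g is also irreducible (irreducibility is preserved under the substitution x → x + 18). Hence m_α(x) = x^3 + 54x^2 + 972x + 5420.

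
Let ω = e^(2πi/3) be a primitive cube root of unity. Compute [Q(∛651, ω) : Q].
[Q(∛651, ω) : Q] = 6

[Q(∛651):Q] = 3 (min poly x^3 - 651, irreducible since 651 is not a perfect cube). [Q(ω):Q] = 2 (min poly x^2 + x + 1). Since Q(∛651) ⊂ R and ω ∉ R, we have ω ∉ Q(∛651), so x^2 + x + 1 remains irreducible over Q(∛651) and [Q(∛651, ω) : Q(∛651)] = 2. By the tower law, [Q(∛651, ω) : Q] = 3 · 2 = 6. (In fact Q(∛651, ω) is the splitting field of x^3 - 651 over Q.)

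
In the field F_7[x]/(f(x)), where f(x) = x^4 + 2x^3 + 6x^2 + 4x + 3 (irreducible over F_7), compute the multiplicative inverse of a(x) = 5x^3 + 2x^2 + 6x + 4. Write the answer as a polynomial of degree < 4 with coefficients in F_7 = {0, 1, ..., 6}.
a(x)^(-1) ≡ 2x^3 + x^2 + 3x + 4 (mod f(x))

Since f is irreducible over F_7, F_7[x]/(f) is a field and a(x) ≠ 0 has an inverse. Apply the extended Euclidean algorithm to f(x) and a(x) in F_7[x]: f(x) = (3x + 2)·a(x) + (5x^2 + x + 2);  a(x) = (x + 3)·(5x^2 + x + 2) + (x + 5);  (5x^2 + x + 2) = (5x + 4)·(x + 5) + (3). The last nonzero remainder is the constant 3 = gcd(f, a) in F_7. Back-substituting through the division chain expresses 3 = s(x)·a(x) + t(x)·f(x) with s(x) ≡ 6x^3 + 3x^2 + 2x + 5 (mod f), so (6x^3 + 3x^2 + 2x + 5)·a(x) ≡ 3 (mod f). Multiplying by 3^(-1) ≡ 5 in F_7 gives a(x)^(-1) ≡ 5·(6x^3 + 3x^2 + 2x + 5) ≡ 2x^3 + x^2 + 3x + 4 (mod f). Check: (5x^3 + 2x^2 + 6x + 4)·(2x^3 + x^2 + 3x + 4) = 3x^6 + 2x^5 + x^4 + 5x^3 + 2x^2 + x + 2 ≡ 1 (mod x^4 + 2x^3 + 6x^2 + 4x + 3).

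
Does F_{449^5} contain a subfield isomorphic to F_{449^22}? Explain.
No: F_{449^22} is not a subfield of F_{449^5}

F_{p^m} embeds in F_{p^n} iff m | n. Here 22 ∤ 5 (since 5 = 0·22 + 5 with remainder 5 ≠ 0), so F_{449^22} is not a subfield of F_{449^5}. Equivalently: if it were, the tower law would give 22 = [F_{449^22}:F_449] dividing [F_{449^5}:F_449] = 5, contradiction.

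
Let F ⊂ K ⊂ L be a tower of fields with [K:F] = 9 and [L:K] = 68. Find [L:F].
[L:F] = 612

The tower law says that for any tower of field extensions F ⊂ K ⊂ L with finite degrees, [L:F] = [L:K] · [K:F]. Here this gives [L:F] = 68 · 9 = 612.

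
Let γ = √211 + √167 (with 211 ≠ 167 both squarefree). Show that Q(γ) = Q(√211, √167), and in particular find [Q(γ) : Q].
[Q(γ) : Q] = 4 (equivalently, Q(γ) = Q(√211, √167))

Obviously Q(γ) ⊆ Q(√211, √167), and [Q(√211, √167):Q] = 4 (since 211, 167 are distinct squarefree integers > 1 with 35237 not a perfect square). To show equality we compute the minimal polynomial of γ. From γ = √211 + √167: γ^2 = 211 + 2√(35237) + 167 = 378 + 2√(35237), so γ^2 - 378 = 2√(35237); squaring, (γ^2 - 378)^2 = 4·35237, i.e. γ^4 - 756γ^2 + 142884 - 140948 = 0, i.e. γ^4 - 756γ^2 + 1936 = 0. So γ is a root of x^4 - 756x^2 + 1936. This polynomial is irreducible over Q: it has no rational root (each ±√211 ± √167 is irrational), and any factorization into two quadratics over Q would force √(35237) ∈ Q (pairing opposite roots) or √211, √167 ∈ Q (other pairings), all impossible. Hence [Q(γ):Q] = 4 = [Q(√211, √167):Q], so Q(γ) = Q(√211, √167).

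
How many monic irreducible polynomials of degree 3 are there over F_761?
There are 146903440 monic irreducible polynomials of degree 3 over F_761

Each element of F_{761^3} that lies in no proper subfield is a root of exactly one monic irreducible of degree 3 over F_761, and each such polynomial has 3 distinct roots in F_{761^3}. By Möbius inversion the count is N_761(3) = (1/3) Σ_{d|3} μ(3/d) · 761^d = (1/3)(μ(3)·761^1 + μ(1)·761^3) = 440710320/3 = 146903440.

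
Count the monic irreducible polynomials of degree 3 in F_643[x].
There are 88615688 monic irreducible polynomials of degree 3 over F_643

Each element of F_{643^3} that lies in no proper subfield is a root of exactly one monic irreducible of degree 3 over F_643, and each such polynomial has 3 distinct roots in F_{643^3}. By Möbius inversion the count is N_643(3) = (1/3) Σ_{d|3} μ(3/d) · 643^d = (1/3)(μ(3)·643^1 + μ(1)·643^3) = 265847064/3 = 88615688.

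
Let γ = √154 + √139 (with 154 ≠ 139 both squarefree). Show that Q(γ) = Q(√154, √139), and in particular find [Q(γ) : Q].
[Q(γ) : Q] = 4 (equivalently, Q(γ) = Q(√154, √139))

Obviously Q(γ) ⊆ Q(√154, √139), and [Q(√154, √139):Q] = 4 (since 154, 139 are distinct squarefree integers > 1 with 21406 not a perfect square). To show equality we compute the minimal polynomial of γ. From γ = √154 + √139: γ^2 = 154 + 2√(21406) + 139 = 293 + 2√(21406), so γ^2 - 293 = 2√(21406); squaring, (γ^2 - 293)^2 = 4·21406, i.e. γ^4 - 586γ^2 + 85849 - 85624 = 0, i.e. γ^4 - 586γ^2 + 225 = 0. So γ is a root of x^4 - 586x^2 + 225. This polynomial is irreducible over Q: it has no rational root (each ±√154 ± √139 is irrational), and any factorization into two quadratics over Q would force √(21406) ∈ Q (pairing opposite roots) or √154, √139 ∈ Q (other pairings), all impossible. Hence [Q(γ):Q] = 4 = [Q(√154, √139):Q], so Q(γ) = Q(√154, √139).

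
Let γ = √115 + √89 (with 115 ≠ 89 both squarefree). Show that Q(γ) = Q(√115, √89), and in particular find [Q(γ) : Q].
[Q(γ) : Q] = 4 (equivalently, Q(γ) = Q(√115, √89))

Obviously Q(γ) ⊆ Q(√115, √89), and [Q(√115, √89):Q] = 4 (since 115, 89 are distinct squarefree integers > 1 with 10235 not a perfect square). To show equality we compute the minimal polynomial of γ. From γ = √115 + √89: γ^2 = 115 + 2√(10235) + 89 = 204 + 2√(10235), so γ^2 - 204 = 2√(10235); squaring, (γ^2 - 204)^2 = 4·10235, i.e. γ^4 - 408γ^2 + 41616 - 40940 = 0, i.e. γ^4 - 408γ^2 + 676 = 0. So γ is a root of x^4 - 408x^2 + 676. This polynomial is irreducible over Q: it has no rational root (each ±√115 ± √89 is irrational), and any factorization into two quadratics over Q would force √(10235) ∈ Q (pairing opposite roots) or √115, √89 ∈ Q (other pairings), all impossible. Hence [Q(γ):Q] = 4 = [Q(√115, √89):Q], so Q(γ) = Q(√115, √89).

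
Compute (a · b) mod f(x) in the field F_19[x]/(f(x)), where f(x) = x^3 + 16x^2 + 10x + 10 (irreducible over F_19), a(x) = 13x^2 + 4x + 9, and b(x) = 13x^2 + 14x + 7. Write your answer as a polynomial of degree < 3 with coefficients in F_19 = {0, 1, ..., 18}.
a · b ≡ 18x^2 + 3x + 6 (mod f(x))

Multiply in F_19[x]: a(x)·b(x) = (13x^2 + 4x + 9)·(13x^2 + 14x + 7) = 17x^4 + 6x^3 + 17x^2 + 2x + 6. This has degree ≥ 3, so divide by f(x) over F_19: 17x^4 + 6x^3 + 17x^2 + 2x + 6 = (17x)·(x^3 + 16x^2 + 10x + 10) + (18x^2 + 3x + 6). Hence a·b ≡ 18x^2 + 3x + 6 (mod f). (F_19[x]/(f) is a field with 19^3 = 6859 elements since f is irreducible of degree 3.)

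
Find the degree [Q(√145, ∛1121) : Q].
[Q(√145, ∛1121) : Q] = 6

Let L = Q(√145, ∛1121). Since Q(√145) ⊂ L and [Q(√145):Q] = 2, the tower law gives 2 | [L:Q]. Likewise Q(∛1121) ⊂ L with [Q(∛1121):Q] = 3 (because 1121 is not a perfect cube), so 3 | [L:Q]. As gcd(2,3) = 1, [L:Q] is divisible by 6. Conversely L is generated over Q by √145 and ∛1121, so [L:Q] ≤ 2·3 = 6. Therefore [Q(√145, ∛1121) : Q] = 6.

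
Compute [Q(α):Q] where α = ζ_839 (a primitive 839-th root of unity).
[Q(α):Q] = 838

The minimal polynomial of ζ_839 over Q is the 839-th cyclotomic polynomial Φ_839(x), which is irreducible over Q and has degree φ(839) = 838. Hence [Q(α):Q] = φ(839) = 838.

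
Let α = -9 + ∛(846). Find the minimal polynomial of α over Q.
m_α(x) = x^3 + 27x^2 + 243x - 117

Set β = α + 9 = ∛(846), so β^3 = 846. Then (α + 9)^3 - 846 = 0, i.e. α is a root of g(x) = (x + 9)^3 - 846 = x^3 + 27x^2 + 243x - 117. Since g(x) = h(x + 9) where h(x) = x^3 - 846, and h is irreducible over Q (because 846 is not a perfect cube, so h has no rational root, and a monic cubic with no rational root is irreducible), g is also irreducible (irreducibility is preserved under the substitution x → x + 9). Hence m_α(x) = x^3 + 27x^2 + 243x - 117.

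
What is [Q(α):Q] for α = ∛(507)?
[Q(α):Q] = 3

The minimal polynomial of α is x^3 - 507, irreducible over Q since 507 is not a perfect cube (so x^3 - 507 has no rational root). Hence [Q(α):Q] = deg(m_α) = 3.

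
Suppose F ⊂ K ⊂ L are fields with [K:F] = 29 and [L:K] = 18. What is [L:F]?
[L:F] = 522

The tower law says that for any tower of field extensions F ⊂ K ⊂ L with finite degrees, [L:F] = [L:K] · [K:F]. Here this gives [L:F] = 18 · 29 = 522.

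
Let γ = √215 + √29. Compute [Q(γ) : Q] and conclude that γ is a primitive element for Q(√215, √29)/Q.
[Q(γ) : Q] = 4 (equivalently, Q(γ) = Q(√215, √29))

Obviously Q(γ) ⊆ Q(√215, √29), and [Q(√215, √29):Q] = 4 (since 215, 29 are distinct squarefree integers > 1 with 6235 not a perfect square). To show equality we compute the minimal polynomial of γ. From γ = √215 + √29: γ^2 = 215 + 2√(6235) + 29 = 244 + 2√(6235), so γ^2 - 244 = 2√(6235); squaring, (γ^2 - 244)^2 = 4·6235, i.e. γ^4 - 488γ^2 + 59536 - 24940 = 0, i.e. γ^4 - 488γ^2 + 34596 = 0. So γ is a root of x^4 - 488x^2 + 34596. This polynomial is irreducible over Q: it has no rational root (each ±√215 ± √29 is irrational), and any factorization into two quadratics over Q would force √(6235) ∈ Q (pairing opposite roots) or √215, √29 ∈ Q (other pairings), all impossible. Hence [Q(γ):Q] = 4 = [Q(√215, √29):Q], so Q(γ) = Q(√215, √29).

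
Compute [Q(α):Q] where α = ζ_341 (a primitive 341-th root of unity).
[Q(α):Q] = 300

The minimal polynomial of ζ_341 over Q is the 341-th cyclotomic polynomial Φ_341(x), which is irreducible over Q and has degree φ(341) = 300. Hence [Q(α):Q] = φ(341) = 300.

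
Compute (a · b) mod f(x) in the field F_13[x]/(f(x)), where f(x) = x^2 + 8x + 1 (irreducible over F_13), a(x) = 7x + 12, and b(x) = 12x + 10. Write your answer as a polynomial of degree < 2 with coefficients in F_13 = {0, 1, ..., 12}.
a · b ≡ 10x + 10 (mod f(x))

Multiply in F_13[x]: a(x)·b(x) = (7x + 12)·(12x + 10) = 6x^2 + 6x + 3. This has degree ≥ 2, so divide by f(x) over F_13: 6x^2 + 6x + 3 = (6)·(x^2 + 8x + 1) + (10x + 10). Hence a·b ≡ 10x + 10 (mod f). (F_13[x]/(f) is a field with 13^2 = 169 elements since f is irreducible of degree 2.)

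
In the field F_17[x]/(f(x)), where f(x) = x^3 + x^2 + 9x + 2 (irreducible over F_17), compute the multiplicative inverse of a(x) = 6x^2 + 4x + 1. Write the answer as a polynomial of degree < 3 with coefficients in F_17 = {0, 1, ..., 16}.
a(x)^(-1) ≡ x^2 + 9x + 3 (mod f(x))

Since f is irreducible over F_17, F_17[x]/(f) is a field and a(x) ≠ 0 has an inverse. Apply the extended Euclidean algorithm to f(x) and a(x) in F_17[x]: f(x) = (3x + 1)·a(x) + (2x + 1);  a(x) = (3x + 9)·(2x + 1) + (9). The last nonzero remainder is the constant 9 = gcd(f, a) in F_17. Back-substituting through the division chain expresses 9 = s(x)·a(x) + t(x)·f(x) with s(x) ≡ 9x^2 + 13x + 10 (mod f), so (9x^2 + 13x + 10)·a(x) ≡ 9 (mod f). Multiplying by 9^(-1) ≡ 2 in F_17 gives a(x)^(-1) ≡ 2·(9x^2 + 13x + 10) ≡ x^2 + 9x + 3 (mod f). Check: (6x^2 + 4x + 1)·(x^2 + 9x + 3) = 6x^4 + 7x^3 + 4x^2 + 4x + 3 ≡ 1 (mod x^3 + x^2 + 9x + 2).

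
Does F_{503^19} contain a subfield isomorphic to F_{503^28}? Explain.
No: F_{503^28} is not a subfield of F_{503^19}

F_{p^m} embeds in F_{p^n} iff m | n. Here 28 ∤ 19 (since 19 = 0·28 + 19 with remainder 19 ≠ 0), so F_{503^28} is not a subfield of F_{503^19}. Equivalently: if it were, the tower law would give 28 = [F_{503^28}:F_503] dividing [F_{503^19}:F_503] = 19, contradiction.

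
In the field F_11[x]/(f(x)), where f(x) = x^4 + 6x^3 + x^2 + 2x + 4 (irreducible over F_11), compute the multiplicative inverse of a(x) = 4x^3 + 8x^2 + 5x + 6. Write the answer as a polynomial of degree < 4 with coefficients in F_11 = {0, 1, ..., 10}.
a(x)^(-1) ≡ 4x^3 + 10x^2 + 2x + 9 (mod f(x))

Since f is irreducible over F_11, F_11[x]/(f) is a field and a(x) ≠ 0 has an inverse. Apply the extended Euclidean algorithm to f(x) and a(x) in F_11[x]: f(x) = (3x + 1)·a(x) + (x + 9);  a(x) = (4x^2 + 5x + 4)·(x + 9) + (3). The last nonzero remainder is the constant 3 = gcd(f, a) in F_11. Back-substituting through the division chain expresses 3 = s(x)·a(x) + t(x)·f(x) with s(x) ≡ x^3 + 8x^2 + 6x + 5 (mod f), so (x^3 + 8x^2 + 6x + 5)·a(x) ≡ 3 (mod f). Multiplying by 3^(-1) ≡ 4 in F_11 gives a(x)^(-1) ≡ 4·(x^3 + 8x^2 + 6x + 5) ≡ 4x^3 + 10x^2 + 2x + 9 (mod f). Check: (4x^3 + 8x^2 + 5x + 6)·(4x^3 + 10x^2 + 2x + 9) = 5x^6 + 6x^5 + 9x^4 + 5x^3 + 10x^2 + 2x + 10 ≡ 1 (mod x^4 + 6x^3 + x^2 + 2x + 4).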